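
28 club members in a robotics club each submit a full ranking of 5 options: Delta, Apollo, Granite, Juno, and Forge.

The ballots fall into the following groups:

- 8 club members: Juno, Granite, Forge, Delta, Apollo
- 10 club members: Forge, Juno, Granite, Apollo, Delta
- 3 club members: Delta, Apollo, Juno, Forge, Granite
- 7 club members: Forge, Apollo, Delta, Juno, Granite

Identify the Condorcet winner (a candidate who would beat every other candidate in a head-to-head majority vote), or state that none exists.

Head-to-head results (28 voters total):
Delta vs Apollo: Apollo wins 17–11.
Delta vs Granite: Granite wins 18–10.
Delta vs Juno: Juno wins 18–10.
Delta vs Forge: Forge wins 25–3.
Apollo vs Granite: Granite wins 18–10.
Apollo vs Juno: Juno wins 18–10.
Apollo vs Forge: Forge wins 25–3.
Granite vs Juno: Juno wins 28–0.
Granite vs Forge: Forge wins 20–8.
Juno vs Forge: Forge wins 17–11.
Forge beats each rival — Delta (25–3), Apollo (25–3), Granite (20–8), Juno (17–11) — so Forge is the Condorcet winner.

Forge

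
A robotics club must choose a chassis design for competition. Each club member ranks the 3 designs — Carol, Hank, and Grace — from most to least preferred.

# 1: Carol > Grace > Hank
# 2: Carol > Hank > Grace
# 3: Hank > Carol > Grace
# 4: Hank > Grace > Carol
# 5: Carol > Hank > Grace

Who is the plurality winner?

First-place vote totals:
  Carol: 3
  Hank: 2
  Grace: 0
Carol has the most first-place votes.

Carol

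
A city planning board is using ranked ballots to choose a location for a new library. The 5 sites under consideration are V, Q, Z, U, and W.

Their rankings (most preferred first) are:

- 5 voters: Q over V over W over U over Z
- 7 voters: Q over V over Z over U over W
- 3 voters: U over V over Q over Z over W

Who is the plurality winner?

First-place vote totals:
  V: 0
  Q: 12
  Z: 0
  U: 3
  W: 0
Q has the most first-place votes.

Q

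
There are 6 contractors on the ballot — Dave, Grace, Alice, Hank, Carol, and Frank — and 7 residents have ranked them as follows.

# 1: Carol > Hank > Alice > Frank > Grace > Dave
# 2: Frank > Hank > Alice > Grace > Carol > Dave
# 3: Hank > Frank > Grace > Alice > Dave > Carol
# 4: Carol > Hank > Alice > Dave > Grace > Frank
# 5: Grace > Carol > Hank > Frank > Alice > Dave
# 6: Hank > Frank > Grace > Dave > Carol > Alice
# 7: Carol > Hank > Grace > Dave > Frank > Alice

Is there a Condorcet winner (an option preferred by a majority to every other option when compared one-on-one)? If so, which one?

Head-to-head results (7 voters total):
Dave vs Grace: Grace wins 6–1.
Dave vs Alice: Alice wins 5–2.
Dave vs Hank: Hank wins 7–0.
Dave vs Carol: Carol wins 5–2.
Dave vs Frank: Frank wins 5–2.
Grace vs Alice: Grace wins 4–3.
Grace vs Hank: Hank wins 6–1.
Grace vs Carol: Grace wins 4–3.
Grace vs Frank: Frank wins 4–3.
Alice vs Hank: Hank wins 7–0.
Alice vs Carol: Carol wins 5–2.
Alice vs Frank: Frank wins 5–2.
Hank vs Carol: Carol wins 4–3.
Hank vs Frank: Hank wins 6–1.
Carol vs Frank: Carol wins 4–3.
No candidate beats all others: Grace beats Carol beats Hank beats Grace, a majority cycle.

None — there is no Condorcet winner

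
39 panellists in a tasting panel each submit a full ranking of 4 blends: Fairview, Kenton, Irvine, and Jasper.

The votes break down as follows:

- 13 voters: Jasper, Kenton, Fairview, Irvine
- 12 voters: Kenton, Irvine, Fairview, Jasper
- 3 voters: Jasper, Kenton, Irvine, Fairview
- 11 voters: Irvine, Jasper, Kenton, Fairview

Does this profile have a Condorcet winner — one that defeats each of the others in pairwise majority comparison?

Head-to-head results (39 voters total):
Fairview vs Kenton: Kenton wins 39–0.
Fairview vs Irvine: Irvine wins 26–13.
Fairview vs Jasper: Jasper wins 27–12.
Kenton vs Irvine: Kenton wins 28–11.
Kenton vs Jasper: Jasper wins 27–12.
Irvine vs Jasper: Irvine wins 23–16.
No candidate beats all others: Kenton beats Irvine beats Jasper beats Kenton, a majority cycle.

No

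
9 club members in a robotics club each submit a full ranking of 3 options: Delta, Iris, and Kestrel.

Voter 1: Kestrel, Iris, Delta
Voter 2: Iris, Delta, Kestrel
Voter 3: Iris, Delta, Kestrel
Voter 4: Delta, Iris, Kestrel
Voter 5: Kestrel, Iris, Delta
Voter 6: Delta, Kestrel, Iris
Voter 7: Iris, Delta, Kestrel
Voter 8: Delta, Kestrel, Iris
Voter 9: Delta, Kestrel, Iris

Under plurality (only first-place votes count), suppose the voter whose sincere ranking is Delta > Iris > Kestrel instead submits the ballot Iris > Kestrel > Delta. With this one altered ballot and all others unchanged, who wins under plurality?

Iris

First-place totals with the altered ballot: Delta 3, Iris 4, Kestrel 2.
The switch changes the winner from Delta to Iris.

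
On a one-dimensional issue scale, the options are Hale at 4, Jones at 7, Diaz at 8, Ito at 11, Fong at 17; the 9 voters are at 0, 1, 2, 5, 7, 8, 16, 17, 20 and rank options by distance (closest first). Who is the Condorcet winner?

With single-peaked preferences on a line, the Condorcet winner is the candidate closest to the median voter.
The median voter (position 7) is closest to Jones at 7.
Check: Jones vs Diaz — voters closer to Jones: 5 of 9.

Jones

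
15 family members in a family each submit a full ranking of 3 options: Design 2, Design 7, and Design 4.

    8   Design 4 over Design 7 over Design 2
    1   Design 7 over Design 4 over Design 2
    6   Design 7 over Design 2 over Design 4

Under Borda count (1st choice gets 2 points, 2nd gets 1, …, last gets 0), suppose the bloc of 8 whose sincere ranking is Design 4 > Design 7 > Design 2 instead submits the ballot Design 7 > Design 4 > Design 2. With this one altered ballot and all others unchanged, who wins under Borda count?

Design 7

Borda totals with the altered ballot: Design 2 6, Design 7 30, Design 4 9.
The winner is unchanged: still Design 7.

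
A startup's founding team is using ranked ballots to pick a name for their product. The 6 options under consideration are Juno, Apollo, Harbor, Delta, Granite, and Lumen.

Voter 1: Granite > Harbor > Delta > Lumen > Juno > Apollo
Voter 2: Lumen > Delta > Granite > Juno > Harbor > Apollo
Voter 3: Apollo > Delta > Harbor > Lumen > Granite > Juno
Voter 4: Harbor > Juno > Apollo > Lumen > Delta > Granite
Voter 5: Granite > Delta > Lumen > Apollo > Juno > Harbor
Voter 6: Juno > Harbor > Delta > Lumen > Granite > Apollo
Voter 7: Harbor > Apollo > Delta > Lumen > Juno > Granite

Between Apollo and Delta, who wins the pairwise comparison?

Delta

Ballots ranking Apollo above Delta: 3.
Ballots ranking Delta above Apollo: 4.
Delta wins the head-to-head, 4–3.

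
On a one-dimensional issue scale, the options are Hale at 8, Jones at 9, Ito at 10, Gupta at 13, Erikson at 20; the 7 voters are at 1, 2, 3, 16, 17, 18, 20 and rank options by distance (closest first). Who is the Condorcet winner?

Gupta

With single-peaked preferences on a line, the Condorcet winner is the candidate closest to the median voter.
The median voter (position 16) is closest to Gupta at 13.
Check: Gupta vs Ito — voters closer to Gupta: 4 of 7.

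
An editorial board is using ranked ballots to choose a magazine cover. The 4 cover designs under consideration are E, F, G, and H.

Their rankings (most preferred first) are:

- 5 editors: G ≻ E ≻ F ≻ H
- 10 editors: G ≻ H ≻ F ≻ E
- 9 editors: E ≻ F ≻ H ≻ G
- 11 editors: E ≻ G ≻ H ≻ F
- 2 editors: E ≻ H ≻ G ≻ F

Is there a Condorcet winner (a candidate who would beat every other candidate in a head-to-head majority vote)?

Head-to-head results (37 voters total):
E vs F: E wins 27–10.
E vs G: E wins 22–15.
E vs H: E wins 27–10.
F vs G: G wins 28–9.
F vs H: H wins 23–14.
G vs H: G wins 26–11.
E beats each rival — F (27–10), G (22–15), H (27–10) — so E is the Condorcet winner.

Yes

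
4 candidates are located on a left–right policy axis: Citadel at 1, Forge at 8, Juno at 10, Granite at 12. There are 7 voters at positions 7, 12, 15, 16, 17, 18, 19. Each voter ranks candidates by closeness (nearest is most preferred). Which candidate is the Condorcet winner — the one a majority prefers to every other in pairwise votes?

Granite

With single-peaked preferences on a line, the Condorcet winner is the candidate closest to the median voter.
The median voter (position 16) is closest to Granite at 12.
Check: Granite vs Forge — voters closer to Granite: 6 of 7.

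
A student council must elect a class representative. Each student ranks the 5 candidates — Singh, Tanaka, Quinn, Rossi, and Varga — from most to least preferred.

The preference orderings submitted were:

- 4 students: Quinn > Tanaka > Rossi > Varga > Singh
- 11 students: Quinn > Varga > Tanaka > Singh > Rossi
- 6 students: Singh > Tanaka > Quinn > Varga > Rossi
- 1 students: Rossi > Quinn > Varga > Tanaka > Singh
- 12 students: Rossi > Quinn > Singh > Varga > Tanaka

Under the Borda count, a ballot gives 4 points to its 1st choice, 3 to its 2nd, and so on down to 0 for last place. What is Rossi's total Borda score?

60

Borda scores:
  Singh: 4·0 + 11·1 + 6·4 + 0 + 12·2 = 59
  Tanaka: 4·3 + 11·2 + 6·3 + 1 + 12·0 = 53
  Quinn: 4·4 + 11·4 + 6·2 + 3 + 12·3 = 111
  Rossi: 4·2 + 11·0 + 6·0 + 4 + 12·4 = 60
  Varga: 4·1 + 11·3 + 6·1 + 2 + 12·1 = 57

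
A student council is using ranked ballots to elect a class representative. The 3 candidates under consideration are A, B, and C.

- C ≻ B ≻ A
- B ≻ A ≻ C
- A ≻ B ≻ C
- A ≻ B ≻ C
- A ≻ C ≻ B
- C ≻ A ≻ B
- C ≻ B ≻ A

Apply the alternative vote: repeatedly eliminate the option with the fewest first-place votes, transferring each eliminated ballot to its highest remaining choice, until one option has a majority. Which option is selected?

A

Round 1: A 3, C 3, B 1. B has the fewest and is eliminated.
Round 2: A 4, C 3. A has a majority.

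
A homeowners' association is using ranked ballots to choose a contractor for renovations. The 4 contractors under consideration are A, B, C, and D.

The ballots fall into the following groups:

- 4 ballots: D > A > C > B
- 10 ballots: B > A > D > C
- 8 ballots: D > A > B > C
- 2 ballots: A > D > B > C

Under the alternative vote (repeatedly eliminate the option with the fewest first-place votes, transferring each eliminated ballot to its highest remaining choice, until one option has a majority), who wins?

Round 1: D 12, B 10, A 2, C 0. C has the fewest and is eliminated.
Round 2: D 12, B 10, A 2. A has the fewest and is eliminated.
Round 3: D 14, B 10. D has a majority.

D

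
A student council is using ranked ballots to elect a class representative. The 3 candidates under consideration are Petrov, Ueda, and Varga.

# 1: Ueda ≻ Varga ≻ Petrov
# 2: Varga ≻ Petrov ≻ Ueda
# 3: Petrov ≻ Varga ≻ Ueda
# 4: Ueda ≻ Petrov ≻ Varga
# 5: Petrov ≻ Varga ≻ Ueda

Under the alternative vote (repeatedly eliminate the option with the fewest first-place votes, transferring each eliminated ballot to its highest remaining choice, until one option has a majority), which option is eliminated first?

Round 1: Petrov 2, Ueda 2, Varga 1. Varga has the fewest and is eliminated.
Round 2: Petrov 3, Ueda 2. Petrov has a majority.

Varga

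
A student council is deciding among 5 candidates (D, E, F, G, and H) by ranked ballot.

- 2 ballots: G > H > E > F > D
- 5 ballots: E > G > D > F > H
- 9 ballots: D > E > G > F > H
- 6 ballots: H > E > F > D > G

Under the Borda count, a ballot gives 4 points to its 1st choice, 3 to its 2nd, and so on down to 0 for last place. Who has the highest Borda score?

Borda scores:
  D: 2·0 + 5·2 + 9·4 + 6·1 = 52
  E: 2·2 + 5·4 + 9·3 + 6·3 = 69
  F: 2·1 + 5·1 + 9·1 + 6·2 = 28
  G: 2·4 + 5·3 + 9·2 + 6·0 = 41
  H: 2·3 + 5·0 + 9·0 + 6·4 = 30
E has the highest total.

E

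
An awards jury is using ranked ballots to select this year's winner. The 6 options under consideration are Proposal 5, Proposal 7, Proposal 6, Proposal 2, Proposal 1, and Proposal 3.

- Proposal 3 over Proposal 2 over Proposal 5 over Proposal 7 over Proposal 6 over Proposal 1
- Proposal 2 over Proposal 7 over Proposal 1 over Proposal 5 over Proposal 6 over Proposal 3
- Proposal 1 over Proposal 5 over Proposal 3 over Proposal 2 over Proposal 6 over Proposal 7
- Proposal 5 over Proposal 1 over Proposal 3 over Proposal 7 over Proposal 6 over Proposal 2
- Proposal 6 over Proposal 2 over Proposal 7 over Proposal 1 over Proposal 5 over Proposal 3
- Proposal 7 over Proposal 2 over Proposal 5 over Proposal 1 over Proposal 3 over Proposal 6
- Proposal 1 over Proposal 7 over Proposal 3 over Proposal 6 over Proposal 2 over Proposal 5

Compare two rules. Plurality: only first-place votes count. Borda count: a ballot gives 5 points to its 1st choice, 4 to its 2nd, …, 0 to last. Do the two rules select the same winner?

Plurality first-place counts: Proposal 5 1, Proposal 7 1, Proposal 6 1, Proposal 2 1, Proposal 1 2, Proposal 3 1 → Proposal 1.
Borda totals: Proposal 5 18, Proposal 7 20, Proposal 6 11, Proposal 2 20, Proposal 1 21, Proposal 3 15 → Proposal 1.
The two rules agree on Proposal 1.

Yes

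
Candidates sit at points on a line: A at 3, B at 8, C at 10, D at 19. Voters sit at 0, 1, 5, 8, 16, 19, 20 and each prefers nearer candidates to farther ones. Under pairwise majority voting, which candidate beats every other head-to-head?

With single-peaked preferences on a line, the Condorcet winner is the candidate closest to the median voter.
The median voter (position 8) is closest to B at 8.
Check: B vs D — voters closer to B: 4 of 7.

B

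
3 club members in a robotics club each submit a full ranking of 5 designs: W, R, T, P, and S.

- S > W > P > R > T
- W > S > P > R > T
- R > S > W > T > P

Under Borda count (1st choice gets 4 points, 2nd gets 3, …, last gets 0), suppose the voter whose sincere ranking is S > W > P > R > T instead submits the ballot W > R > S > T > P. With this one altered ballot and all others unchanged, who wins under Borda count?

W

Borda totals with the altered ballot: W 10, R 8, T 2, P 2, S 8.
The switch changes the winner from S to W.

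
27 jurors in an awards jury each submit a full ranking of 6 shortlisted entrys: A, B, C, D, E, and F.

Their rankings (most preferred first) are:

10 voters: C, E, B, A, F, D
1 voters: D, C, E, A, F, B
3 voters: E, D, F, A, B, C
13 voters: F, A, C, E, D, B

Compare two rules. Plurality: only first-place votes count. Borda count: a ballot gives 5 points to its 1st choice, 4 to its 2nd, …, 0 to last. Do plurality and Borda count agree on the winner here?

No

Plurality first-place counts: A 0, B 0, C 10, D 1, E 3, F 13 → F.
Borda totals: A 80, B 33, C 93, D 30, E 84, F 85 → C.
The two rules disagree: plurality picks F, Borda picks C.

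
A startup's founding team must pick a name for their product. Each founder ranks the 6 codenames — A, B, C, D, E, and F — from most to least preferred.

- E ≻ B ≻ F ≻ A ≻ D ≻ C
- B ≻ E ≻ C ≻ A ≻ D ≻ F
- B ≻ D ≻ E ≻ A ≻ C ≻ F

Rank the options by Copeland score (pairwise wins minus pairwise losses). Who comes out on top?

B

Pairwise results:
  A vs B: B wins 3–0.
  A vs C: A wins 2–1.
  A vs D: A wins 2–1.
  A vs E: E wins 3–0.
  A vs F: A wins 2–1.
  B vs C: B wins 3–0.
  B vs D: B wins 3–0.
  B vs E: B wins 2–1.
  B vs F: B wins 3–0.
  C vs D: D wins 2–1.
  C vs E: E wins 3–0.
  C vs F: C wins 2–1.
  D vs E: E wins 2–1.
  D vs F: D wins 2–1.
  E vs F: E wins 3–0.
Copeland scores (wins − losses):
  A: 3 − 2 = 1
  B: 5 − 0 = 5
  C: 1 − 4 = -3
  D: 2 − 3 = -1
  E: 4 − 1 = 3
  F: 0 − 5 = -5
B has the best Copeland score.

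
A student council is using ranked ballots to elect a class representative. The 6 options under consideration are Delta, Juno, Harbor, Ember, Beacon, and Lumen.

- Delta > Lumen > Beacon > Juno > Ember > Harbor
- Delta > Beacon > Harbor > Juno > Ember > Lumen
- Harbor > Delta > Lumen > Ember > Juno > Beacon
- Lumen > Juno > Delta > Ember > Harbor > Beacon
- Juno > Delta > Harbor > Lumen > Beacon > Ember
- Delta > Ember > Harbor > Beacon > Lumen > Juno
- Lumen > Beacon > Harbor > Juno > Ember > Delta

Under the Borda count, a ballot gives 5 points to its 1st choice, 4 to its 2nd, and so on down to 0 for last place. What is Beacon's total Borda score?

Borda scores:
  Delta: 5 + 5 + 4 + 3 + 4 + 5 + 0 = 26
  Juno: 2 + 2 + 1 + 4 + 5 + 0 + 2 = 16
  Harbor: 0 + 3 + 5 + 1 + 3 + 3 + 3 = 18
  Ember: 1 + 1 + 2 + 2 + 0 + 4 + 1 = 11
  Beacon: 3 + 4 + 0 + 0 + 1 + 2 + 4 = 14
  Lumen: 4 + 0 + 3 + 5 + 2 + 1 + 5 = 20

14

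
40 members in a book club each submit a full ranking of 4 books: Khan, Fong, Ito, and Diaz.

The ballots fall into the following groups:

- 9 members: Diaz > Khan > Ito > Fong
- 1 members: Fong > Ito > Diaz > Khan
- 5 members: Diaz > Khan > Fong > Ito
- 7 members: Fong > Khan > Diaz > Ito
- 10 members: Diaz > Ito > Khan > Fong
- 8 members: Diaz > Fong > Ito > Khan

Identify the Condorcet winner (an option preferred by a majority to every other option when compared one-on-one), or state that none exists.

Head-to-head results (40 voters total):
Khan vs Fong: Khan wins 24–16.
Khan vs Ito: Khan wins 21–19.
Khan vs Diaz: Diaz wins 33–7.
Fong vs Ito: Fong wins 21–19.
Fong vs Diaz: Diaz wins 32–8.
Ito vs Diaz: Diaz wins 39–1.
Diaz beats each rival — Khan (33–7), Fong (32–8), Ito (39–1) — so Diaz is the Condorcet winner.

Diaz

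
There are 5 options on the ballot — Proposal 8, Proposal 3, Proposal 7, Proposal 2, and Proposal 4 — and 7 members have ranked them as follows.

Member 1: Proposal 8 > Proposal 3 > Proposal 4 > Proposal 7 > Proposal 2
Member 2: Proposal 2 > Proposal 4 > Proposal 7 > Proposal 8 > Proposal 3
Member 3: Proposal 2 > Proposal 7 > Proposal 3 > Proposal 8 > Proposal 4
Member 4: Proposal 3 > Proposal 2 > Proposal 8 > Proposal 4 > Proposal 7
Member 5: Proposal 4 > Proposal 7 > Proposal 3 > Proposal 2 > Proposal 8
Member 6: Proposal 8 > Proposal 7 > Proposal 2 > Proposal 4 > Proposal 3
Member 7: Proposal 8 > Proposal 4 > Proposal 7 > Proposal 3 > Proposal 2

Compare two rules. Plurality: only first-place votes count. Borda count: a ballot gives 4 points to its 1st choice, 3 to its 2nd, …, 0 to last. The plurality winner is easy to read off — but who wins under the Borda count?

Plurality first-place counts: Proposal 8 3, Proposal 3 1, Proposal 7 0, Proposal 2 2, Proposal 4 1 → Proposal 8.
Borda totals: Proposal 8 16, Proposal 3 12, Proposal 7 14, Proposal 2 14, Proposal 4 14 → Proposal 8.

Proposal 8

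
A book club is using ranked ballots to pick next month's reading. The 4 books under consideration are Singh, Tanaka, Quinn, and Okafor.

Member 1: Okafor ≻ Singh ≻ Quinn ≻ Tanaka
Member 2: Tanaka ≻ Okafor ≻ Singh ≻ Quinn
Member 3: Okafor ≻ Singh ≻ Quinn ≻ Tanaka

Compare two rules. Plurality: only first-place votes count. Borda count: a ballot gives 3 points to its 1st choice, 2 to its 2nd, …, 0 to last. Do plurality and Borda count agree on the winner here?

Yes

Plurality first-place counts: Singh 0, Tanaka 1, Quinn 0, Okafor 2 → Okafor.
Borda totals: Singh 5, Tanaka 3, Quinn 2, Okafor 8 → Okafor.
The two rules agree on Okafor.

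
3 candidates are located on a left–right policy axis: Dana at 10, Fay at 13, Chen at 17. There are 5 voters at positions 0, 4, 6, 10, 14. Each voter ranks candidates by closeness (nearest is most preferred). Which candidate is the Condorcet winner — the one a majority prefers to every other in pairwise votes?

With single-peaked preferences on a line, the Condorcet winner is the candidate closest to the median voter.
The median voter (position 6) is closest to Dana at 10.
Check: Dana vs Fay — voters closer to Dana: 4 of 5.

Dana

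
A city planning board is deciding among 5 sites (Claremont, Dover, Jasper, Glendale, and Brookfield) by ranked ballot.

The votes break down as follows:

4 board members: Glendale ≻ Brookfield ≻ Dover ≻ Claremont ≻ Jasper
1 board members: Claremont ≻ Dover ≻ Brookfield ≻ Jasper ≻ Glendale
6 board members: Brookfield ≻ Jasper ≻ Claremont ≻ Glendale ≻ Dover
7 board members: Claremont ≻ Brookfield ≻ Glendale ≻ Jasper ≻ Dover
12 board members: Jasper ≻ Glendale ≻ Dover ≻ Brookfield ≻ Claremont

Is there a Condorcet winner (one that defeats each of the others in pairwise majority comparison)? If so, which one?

There is no Condorcet winner

Head-to-head results (30 voters total):
Claremont vs Dover: Dover wins 16–14.
Claremont vs Jasper: Jasper wins 18–12.
Claremont vs Glendale: Glendale wins 16–14.
Claremont vs Brookfield: Brookfield wins 22–8.
Dover vs Jasper: Jasper wins 25–5.
Dover vs Glendale: Glendale wins 29–1.
Dover vs Brookfield: Brookfield wins 17–13.
Jasper vs Glendale: Jasper wins 19–11.
Jasper vs Brookfield: Brookfield wins 18–12.
Glendale vs Brookfield: Glendale wins 16–14.
No candidate beats all others: Jasper beats Glendale beats Brookfield beats Jasper, a majority cycle.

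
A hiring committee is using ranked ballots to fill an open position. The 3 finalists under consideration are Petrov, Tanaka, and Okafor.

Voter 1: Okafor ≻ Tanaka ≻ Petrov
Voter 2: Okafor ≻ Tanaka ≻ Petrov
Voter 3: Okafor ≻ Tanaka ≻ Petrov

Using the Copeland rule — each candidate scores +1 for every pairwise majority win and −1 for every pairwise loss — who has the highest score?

Pairwise results:
  Petrov vs Tanaka: Tanaka wins 3–0.
  Petrov vs Okafor: Okafor wins 3–0.
  Tanaka vs Okafor: Okafor wins 3–0.
Copeland scores (wins − losses):
  Petrov: 0 − 2 = -2
  Tanaka: 1 − 1 = 0
  Okafor: 2 − 0 = 2
Okafor has the best Copeland score.

Okafor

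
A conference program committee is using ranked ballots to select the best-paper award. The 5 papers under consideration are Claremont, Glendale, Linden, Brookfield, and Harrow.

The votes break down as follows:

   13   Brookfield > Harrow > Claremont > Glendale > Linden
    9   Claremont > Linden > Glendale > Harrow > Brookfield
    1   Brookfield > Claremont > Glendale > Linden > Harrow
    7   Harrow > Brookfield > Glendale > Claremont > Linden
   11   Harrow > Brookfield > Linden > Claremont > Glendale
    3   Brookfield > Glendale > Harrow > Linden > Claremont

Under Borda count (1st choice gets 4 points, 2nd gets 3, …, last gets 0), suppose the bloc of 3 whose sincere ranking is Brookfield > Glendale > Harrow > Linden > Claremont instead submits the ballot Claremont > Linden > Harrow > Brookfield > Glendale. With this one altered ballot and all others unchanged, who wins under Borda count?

Harrow

Borda totals with the altered ballot: Claremont 95, Glendale 47, Linden 59, Brookfield 113, Harrow 126.
The winner is unchanged: still Harrow.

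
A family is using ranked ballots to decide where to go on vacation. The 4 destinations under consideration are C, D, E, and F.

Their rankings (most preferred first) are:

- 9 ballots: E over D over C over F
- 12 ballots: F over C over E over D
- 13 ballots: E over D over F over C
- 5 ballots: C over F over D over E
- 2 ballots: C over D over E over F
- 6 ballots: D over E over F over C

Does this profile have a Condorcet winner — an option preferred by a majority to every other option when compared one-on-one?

Head-to-head results (47 voters total):
C vs D: D wins 28–19.
C vs E: E wins 28–19.
C vs F: F wins 31–16.
D vs E: E wins 34–13.
D vs F: D wins 30–17.
E vs F: E wins 30–17.
E beats each rival — C (28–19), D (34–13), F (30–17) — so E is the Condorcet winner.

Yes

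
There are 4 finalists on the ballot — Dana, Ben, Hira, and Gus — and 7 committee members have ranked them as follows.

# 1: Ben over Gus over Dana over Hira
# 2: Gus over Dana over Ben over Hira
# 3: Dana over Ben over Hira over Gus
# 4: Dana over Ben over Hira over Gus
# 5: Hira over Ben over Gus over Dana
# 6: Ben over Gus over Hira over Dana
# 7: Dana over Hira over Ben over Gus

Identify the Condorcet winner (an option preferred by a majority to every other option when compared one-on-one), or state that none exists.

Head-to-head results (7 voters total):
Dana vs Ben: Dana wins 4–3.
Dana vs Hira: Dana wins 5–2.
Dana vs Gus: Gus wins 4–3.
Ben vs Hira: Ben wins 5–2.
Ben vs Gus: Ben wins 6–1.
Hira vs Gus: Hira wins 4–3.
No candidate beats all others: Dana beats Ben beats Gus beats Dana, a majority cycle.

There is no Condorcet winner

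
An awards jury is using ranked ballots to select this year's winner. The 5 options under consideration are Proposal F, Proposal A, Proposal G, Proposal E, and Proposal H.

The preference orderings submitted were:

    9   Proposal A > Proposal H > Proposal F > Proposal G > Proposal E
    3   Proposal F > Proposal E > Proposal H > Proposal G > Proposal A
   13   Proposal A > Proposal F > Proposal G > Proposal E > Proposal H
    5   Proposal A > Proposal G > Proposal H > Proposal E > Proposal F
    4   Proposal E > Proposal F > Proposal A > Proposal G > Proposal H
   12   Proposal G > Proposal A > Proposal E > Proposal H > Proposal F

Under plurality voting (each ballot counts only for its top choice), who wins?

First-place vote totals:
  Proposal F: 3
  Proposal A: 27
  Proposal G: 12
  Proposal E: 4
  Proposal H: 0
Proposal A has the most first-place votes.

Proposal A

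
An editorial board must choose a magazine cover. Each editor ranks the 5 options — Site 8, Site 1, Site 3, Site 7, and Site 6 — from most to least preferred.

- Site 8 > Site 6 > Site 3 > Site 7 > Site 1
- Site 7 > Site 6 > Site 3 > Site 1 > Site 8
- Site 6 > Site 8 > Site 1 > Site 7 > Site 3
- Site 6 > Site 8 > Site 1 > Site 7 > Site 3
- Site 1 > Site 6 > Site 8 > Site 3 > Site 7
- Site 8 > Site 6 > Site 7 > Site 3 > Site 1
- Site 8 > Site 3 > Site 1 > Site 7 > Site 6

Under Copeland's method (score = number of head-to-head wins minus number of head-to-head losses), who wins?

Site 6

Pairwise results:
  Site 8 vs Site 1: Site 8 wins 5–2.
  Site 8 vs Site 3: Site 8 wins 6–1.
  Site 8 vs Site 7: Site 8 wins 6–1.
  Site 8 vs Site 6: Site 6 wins 4–3.
  Site 1 vs Site 3: Site 3 wins 4–3.
  Site 1 vs Site 7: Site 1 wins 4–3.
  Site 1 vs Site 6: Site 6 wins 5–2.
  Site 3 vs Site 7: Site 7 wins 4–3.
  Site 3 vs Site 6: Site 6 wins 6–1.
  Site 7 vs Site 6: Site 6 wins 5–2.
Copeland scores (wins − losses):
  Site 8: 3 − 1 = 2
  Site 1: 1 − 3 = -2
  Site 3: 1 − 3 = -2
  Site 7: 1 − 3 = -2
  Site 6: 4 − 0 = 4
Site 6 has the best Copeland score.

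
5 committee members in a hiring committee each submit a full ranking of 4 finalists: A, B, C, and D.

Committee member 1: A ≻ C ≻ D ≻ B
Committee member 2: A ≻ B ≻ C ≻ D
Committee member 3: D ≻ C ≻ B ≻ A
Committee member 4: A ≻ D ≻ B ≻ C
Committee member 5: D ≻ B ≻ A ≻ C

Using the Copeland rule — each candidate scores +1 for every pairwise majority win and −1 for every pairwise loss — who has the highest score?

A

Pairwise results:
  A vs B: A wins 3–2.
  A vs C: A wins 4–1.
  A vs D: A wins 3–2.
  B vs C: B wins 3–2.
  B vs D: D wins 4–1.
  C vs D: D wins 3–2.
Copeland scores (wins − losses):
  A: 3 − 0 = 3
  B: 1 − 2 = -1
  C: 0 − 3 = -3
  D: 2 − 1 = 1
A has the best Copeland score.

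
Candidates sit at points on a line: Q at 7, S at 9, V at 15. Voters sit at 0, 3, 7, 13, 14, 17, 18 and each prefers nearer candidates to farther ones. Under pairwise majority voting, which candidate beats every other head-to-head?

With single-peaked preferences on a line, the Condorcet winner is the candidate closest to the median voter.
The median voter (position 13) is closest to V at 15.
Check: V vs S — voters closer to V: 4 of 7.

V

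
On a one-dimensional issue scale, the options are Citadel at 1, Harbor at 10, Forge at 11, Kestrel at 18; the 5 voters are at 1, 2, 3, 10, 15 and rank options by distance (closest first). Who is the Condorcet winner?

With single-peaked preferences on a line, the Condorcet winner is the candidate closest to the median voter.
The median voter (position 3) is closest to Citadel at 1.
Check: Citadel vs Forge — voters closer to Citadel: 3 of 5.

Citadel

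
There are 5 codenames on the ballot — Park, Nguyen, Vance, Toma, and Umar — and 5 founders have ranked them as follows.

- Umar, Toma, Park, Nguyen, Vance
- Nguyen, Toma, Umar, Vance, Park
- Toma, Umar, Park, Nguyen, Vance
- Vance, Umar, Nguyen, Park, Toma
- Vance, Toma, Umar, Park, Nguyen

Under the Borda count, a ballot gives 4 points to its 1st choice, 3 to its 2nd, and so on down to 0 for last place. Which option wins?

Borda scores:
  Park: 2 + 0 + 2 + 1 + 1 = 6
  Nguyen: 1 + 4 + 1 + 2 + 0 = 8
  Vance: 0 + 1 + 0 + 4 + 4 = 9
  Toma: 3 + 3 + 4 + 0 + 3 = 13
  Umar: 4 + 2 + 3 + 3 + 2 = 14
Umar has the highest total.

Umar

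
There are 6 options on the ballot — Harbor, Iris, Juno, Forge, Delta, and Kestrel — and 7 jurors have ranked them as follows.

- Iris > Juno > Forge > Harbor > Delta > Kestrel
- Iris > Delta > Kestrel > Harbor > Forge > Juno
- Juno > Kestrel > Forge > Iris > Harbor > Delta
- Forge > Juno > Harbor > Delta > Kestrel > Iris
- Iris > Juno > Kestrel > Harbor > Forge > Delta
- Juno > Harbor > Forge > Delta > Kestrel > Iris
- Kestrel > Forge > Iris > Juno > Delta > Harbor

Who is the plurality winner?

First-place vote totals:
  Harbor: 0
  Iris: 3
  Juno: 2
  Forge: 1
  Delta: 0
  Kestrel: 1
Iris has the most first-place votes.

Iris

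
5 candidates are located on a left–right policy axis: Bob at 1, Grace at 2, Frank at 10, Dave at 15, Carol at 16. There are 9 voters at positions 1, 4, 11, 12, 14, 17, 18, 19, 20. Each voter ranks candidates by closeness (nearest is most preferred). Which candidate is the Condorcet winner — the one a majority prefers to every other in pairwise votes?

With single-peaked preferences on a line, the Condorcet winner is the candidate closest to the median voter.
The median voter (position 14) is closest to Dave at 15.
Check: Dave vs Carol — voters closer to Dave: 5 of 9.

Dave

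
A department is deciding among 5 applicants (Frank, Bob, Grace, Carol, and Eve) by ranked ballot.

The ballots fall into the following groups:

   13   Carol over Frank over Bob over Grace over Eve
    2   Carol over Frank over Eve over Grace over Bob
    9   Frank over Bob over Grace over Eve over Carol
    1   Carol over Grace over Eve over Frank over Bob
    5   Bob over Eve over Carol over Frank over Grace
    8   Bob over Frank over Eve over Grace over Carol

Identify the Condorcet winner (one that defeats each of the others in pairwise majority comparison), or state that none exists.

Head-to-head results (38 voters total):
Frank vs Bob: Frank wins 25–13.
Frank vs Grace: Frank wins 37–1.
Frank vs Carol: Carol wins 21–17.
Frank vs Eve: Frank wins 32–6.
Bob vs Grace: Bob wins 35–3.
Bob vs Carol: Bob wins 22–16.
Bob vs Eve: Bob wins 35–3.
Grace vs Carol: Carol wins 21–17.
Grace vs Eve: Grace wins 23–15.
Carol vs Eve: Eve wins 22–16.
No candidate beats all others: Frank beats Bob beats Carol beats Frank, a majority cycle.

None — there is no Condorcet winner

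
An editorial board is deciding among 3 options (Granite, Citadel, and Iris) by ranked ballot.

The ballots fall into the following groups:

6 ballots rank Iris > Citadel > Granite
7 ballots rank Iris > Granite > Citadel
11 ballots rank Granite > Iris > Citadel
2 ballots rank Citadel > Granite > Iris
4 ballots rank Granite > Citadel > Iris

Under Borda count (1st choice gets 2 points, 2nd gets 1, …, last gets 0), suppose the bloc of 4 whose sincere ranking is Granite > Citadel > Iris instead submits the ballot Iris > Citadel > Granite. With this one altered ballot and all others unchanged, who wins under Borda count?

Iris

Borda totals with the altered ballot: Granite 31, Citadel 14, Iris 45.
The switch changes the winner from Granite to Iris.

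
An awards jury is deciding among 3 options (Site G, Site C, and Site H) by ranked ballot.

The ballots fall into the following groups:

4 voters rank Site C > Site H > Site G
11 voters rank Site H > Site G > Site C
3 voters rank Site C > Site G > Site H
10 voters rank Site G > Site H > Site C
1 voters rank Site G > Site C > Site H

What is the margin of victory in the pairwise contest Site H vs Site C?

13

Ballots ranking Site H above Site C: 11+10 = 21.
Ballots ranking Site C above Site H: 4+3+1 = 8.
Site H wins 21–8, a margin of 13.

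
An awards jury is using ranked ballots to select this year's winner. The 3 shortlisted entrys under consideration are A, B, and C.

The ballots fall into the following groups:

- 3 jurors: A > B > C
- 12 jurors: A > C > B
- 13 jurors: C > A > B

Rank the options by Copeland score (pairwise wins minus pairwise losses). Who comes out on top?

Pairwise results:
  A vs B: A wins 28–0.
  A vs C: A wins 15–13.
  B vs C: C wins 25–3.
Copeland scores (wins − losses):
  A: 2 − 0 = 2
  B: 0 − 2 = -2
  C: 1 − 1 = 0
A has the best Copeland score.

A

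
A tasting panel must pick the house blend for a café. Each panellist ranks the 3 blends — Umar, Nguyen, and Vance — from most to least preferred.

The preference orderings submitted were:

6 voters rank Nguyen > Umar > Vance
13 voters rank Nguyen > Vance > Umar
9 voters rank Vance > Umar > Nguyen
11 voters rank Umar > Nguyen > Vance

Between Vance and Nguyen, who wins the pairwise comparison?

Ballots ranking Vance above Nguyen: 9.
Ballots ranking Nguyen above Vance: 6+13+11 = 30.
Nguyen wins the head-to-head, 30–9.

Nguyen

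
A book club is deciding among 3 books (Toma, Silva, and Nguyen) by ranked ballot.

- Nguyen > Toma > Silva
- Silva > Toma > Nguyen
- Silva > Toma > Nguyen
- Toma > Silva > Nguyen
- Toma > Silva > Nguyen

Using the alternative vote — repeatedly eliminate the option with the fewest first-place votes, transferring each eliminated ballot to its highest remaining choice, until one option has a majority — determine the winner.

Toma

Round 1: Toma 2, Silva 2, Nguyen 1. Nguyen has the fewest and is eliminated.
Round 2: Toma 3, Silva 2. Toma has a majority.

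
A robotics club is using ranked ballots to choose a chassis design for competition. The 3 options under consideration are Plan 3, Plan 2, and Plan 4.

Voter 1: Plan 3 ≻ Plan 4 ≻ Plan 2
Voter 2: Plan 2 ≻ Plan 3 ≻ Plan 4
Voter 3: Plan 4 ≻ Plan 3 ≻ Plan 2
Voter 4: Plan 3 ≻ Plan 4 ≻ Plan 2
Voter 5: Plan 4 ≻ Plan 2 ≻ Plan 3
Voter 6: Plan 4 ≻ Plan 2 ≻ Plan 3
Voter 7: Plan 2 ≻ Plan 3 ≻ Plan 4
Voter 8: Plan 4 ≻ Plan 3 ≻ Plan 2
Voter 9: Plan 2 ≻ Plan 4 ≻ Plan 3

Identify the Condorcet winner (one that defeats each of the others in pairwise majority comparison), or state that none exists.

Plan 4

Head-to-head results (9 voters total):
Plan 3 vs Plan 2: Plan 2 wins 5–4.
Plan 3 vs Plan 4: Plan 4 wins 5–4.
Plan 2 vs Plan 4: Plan 4 wins 6–3.
Plan 4 beats each rival — Plan 3 (5–4), Plan 2 (6–3) — so Plan 4 is the Condorcet winner.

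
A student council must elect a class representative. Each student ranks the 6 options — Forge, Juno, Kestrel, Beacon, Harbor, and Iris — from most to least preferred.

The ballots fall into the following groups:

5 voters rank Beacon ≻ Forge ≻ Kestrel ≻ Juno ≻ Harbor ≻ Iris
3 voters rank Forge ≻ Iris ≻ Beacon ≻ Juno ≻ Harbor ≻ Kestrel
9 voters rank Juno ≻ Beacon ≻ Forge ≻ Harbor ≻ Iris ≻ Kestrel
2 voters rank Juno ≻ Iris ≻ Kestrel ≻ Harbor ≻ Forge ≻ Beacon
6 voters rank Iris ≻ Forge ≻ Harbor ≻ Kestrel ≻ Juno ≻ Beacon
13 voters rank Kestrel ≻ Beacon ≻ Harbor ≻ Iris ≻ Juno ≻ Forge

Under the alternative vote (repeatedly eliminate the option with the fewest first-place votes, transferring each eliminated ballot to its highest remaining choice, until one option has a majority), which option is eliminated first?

Harbor

Round 1: Kestrel 13, Juno 11, Iris 6, Beacon 5, Forge 3, Harbor 0. Harbor has the fewest and is eliminated.
Round 2: Kestrel 13, Juno 11, Iris 6, Beacon 5, Forge 3. Forge has the fewest and is eliminated.
Round 3: Kestrel 13, Juno 11, Iris 9, Beacon 5. Beacon has the fewest and is eliminated.
Round 4: Kestrel 18, Juno 11, Iris 9. Iris has the fewest and is eliminated.
Round 5: Kestrel 24, Juno 14. Kestrel has a majority.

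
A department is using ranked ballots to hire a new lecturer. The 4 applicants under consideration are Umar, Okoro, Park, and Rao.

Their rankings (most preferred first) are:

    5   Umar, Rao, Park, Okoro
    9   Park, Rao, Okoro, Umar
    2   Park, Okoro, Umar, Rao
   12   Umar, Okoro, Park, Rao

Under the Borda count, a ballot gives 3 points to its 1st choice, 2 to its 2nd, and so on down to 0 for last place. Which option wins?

Borda scores:
  Umar: 5·3 + 9·0 + 2·1 + 12·3 = 53
  Okoro: 5·0 + 9·1 + 2·2 + 12·2 = 37
  Park: 5·1 + 9·3 + 2·3 + 12·1 = 50
  Rao: 5·2 + 9·2 + 2·0 + 12·0 = 28
Umar has the highest total.

Umar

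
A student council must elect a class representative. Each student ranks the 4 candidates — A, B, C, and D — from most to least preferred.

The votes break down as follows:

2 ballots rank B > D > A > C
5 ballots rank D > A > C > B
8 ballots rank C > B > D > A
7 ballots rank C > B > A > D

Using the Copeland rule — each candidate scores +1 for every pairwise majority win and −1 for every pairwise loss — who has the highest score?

Pairwise results:
  A vs B: B wins 17–5.
  A vs C: C wins 15–7.
  A vs D: D wins 15–7.
  B vs C: C wins 20–2.
  B vs D: B wins 17–5.
  C vs D: C wins 15–7.
Copeland scores (wins − losses):
  A: 0 − 3 = -3
  B: 2 − 1 = 1
  C: 3 − 0 = 3
  D: 1 − 2 = -1
C has the best Copeland score.

C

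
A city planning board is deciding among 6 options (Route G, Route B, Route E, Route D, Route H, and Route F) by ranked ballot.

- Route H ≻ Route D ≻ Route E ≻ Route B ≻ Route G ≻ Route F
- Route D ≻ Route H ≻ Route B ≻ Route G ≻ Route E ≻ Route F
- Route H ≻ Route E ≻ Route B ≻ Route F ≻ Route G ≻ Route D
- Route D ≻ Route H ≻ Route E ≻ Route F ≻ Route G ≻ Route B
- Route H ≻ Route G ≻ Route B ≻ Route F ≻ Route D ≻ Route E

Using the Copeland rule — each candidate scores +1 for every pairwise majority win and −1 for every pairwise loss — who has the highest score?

Route H

Pairwise results:
  Route G vs Route B: Route B wins 3–2.
  Route G vs Route E: Route E wins 3–2.
  Route G vs Route D: Route D wins 3–2.
  Route G vs Route H: Route H wins 5–0.
  Route G vs Route F: Route G wins 3–2.
  Route B vs Route E: Route E wins 3–2.
  Route B vs Route D: Route D wins 3–2.
  Route B vs Route H: Route H wins 5–0.
  Route B vs Route F: Route B wins 4–1.
  Route E vs Route D: Route D wins 4–1.
  Route E vs Route H: Route H wins 5–0.
  Route E vs Route F: Route E wins 4–1.
  Route D vs Route H: Route H wins 3–2.
  Route D vs Route F: Route D wins 3–2.
  Route H vs Route F: Route H wins 5–0.
Copeland scores (wins − losses):
  Route G: 1 − 4 = -3
  Route B: 2 − 3 = -1
  Route E: 3 − 2 = 1
  Route D: 4 − 1 = 3
  Route H: 5 − 0 = 5
  Route F: 0 − 5 = -5
Route H has the best Copeland score.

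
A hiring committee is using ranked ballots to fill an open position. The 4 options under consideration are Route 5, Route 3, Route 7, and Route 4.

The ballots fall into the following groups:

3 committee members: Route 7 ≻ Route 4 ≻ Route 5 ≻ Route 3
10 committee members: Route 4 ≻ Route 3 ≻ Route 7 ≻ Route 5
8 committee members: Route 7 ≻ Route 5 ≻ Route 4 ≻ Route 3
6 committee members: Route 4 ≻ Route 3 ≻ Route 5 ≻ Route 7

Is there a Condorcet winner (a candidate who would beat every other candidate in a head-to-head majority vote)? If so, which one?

Route 4

Head-to-head results (27 voters total):
Route 5 vs Route 3: Route 3 wins 16–11.
Route 5 vs Route 7: Route 7 wins 21–6.
Route 5 vs Route 4: Route 4 wins 19–8.
Route 3 vs Route 7: Route 3 wins 16–11.
Route 3 vs Route 4: Route 4 wins 27–0.
Route 7 vs Route 4: Route 4 wins 16–11.
Route 4 beats each rival — Route 5 (19–8), Route 3 (27–0), Route 7 (16–11) — so Route 4 is the Condorcet winner.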